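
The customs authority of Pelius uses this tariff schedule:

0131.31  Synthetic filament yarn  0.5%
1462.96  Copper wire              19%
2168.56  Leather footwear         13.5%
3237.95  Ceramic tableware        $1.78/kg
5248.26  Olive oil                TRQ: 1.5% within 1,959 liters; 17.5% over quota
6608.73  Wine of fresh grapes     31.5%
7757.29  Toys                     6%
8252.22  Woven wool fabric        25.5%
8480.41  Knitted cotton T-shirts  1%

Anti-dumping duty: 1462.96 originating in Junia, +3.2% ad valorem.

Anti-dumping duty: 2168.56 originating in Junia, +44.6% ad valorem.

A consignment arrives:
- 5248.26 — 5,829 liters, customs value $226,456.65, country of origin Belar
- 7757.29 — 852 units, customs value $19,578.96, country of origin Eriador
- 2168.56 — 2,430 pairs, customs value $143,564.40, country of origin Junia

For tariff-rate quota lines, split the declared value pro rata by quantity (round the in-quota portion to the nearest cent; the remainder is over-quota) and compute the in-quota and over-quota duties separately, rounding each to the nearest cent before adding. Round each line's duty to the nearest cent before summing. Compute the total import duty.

$112,038.43

Line 1 (5248.26, Belar, 5,829 liters, $226,456.65):
Code 5248.26 is under a tariff-rate quota (threshold 1,959 liters). In-quota: 1,959 liters at 1.5%; over-quota: 3,870 liters at 17.5%.
Pro-rata value split: in-quota = $226,456.65 × 1,959/5,829 = $76,107.15; over-quota = $226,456.65 − $76,107.15 = $150,349.50.
In-quota duty = $76,107.15 × 1.5% = $1,141.61. Over-quota duty = $150,349.50 × 17.5% = $26,311.16.
Line duty = $1,141.61 + $26,311.16 = $27,452.77.
Line 2 (7757.29, Eriador, 852 units, $19,578.96):
Base rate for 7757.29 is 6%.
Duty = $19,578.96 × 6% = $1,174.74.
Line 3 (2168.56, Junia, 2,430 pairs, $143,564.40):
Base rate for 2168.56 is 13.5%.
Additional duty on 2168.56 from Junia: +44.6%. Applied ad valorem rate: 13.5% + 44.6% = 58.1%.
Duty = $143,564.40 × 58.1% = $83,410.92.
Total = $27,452.77 + $1,174.74 + $83,410.92 = $112,038.43.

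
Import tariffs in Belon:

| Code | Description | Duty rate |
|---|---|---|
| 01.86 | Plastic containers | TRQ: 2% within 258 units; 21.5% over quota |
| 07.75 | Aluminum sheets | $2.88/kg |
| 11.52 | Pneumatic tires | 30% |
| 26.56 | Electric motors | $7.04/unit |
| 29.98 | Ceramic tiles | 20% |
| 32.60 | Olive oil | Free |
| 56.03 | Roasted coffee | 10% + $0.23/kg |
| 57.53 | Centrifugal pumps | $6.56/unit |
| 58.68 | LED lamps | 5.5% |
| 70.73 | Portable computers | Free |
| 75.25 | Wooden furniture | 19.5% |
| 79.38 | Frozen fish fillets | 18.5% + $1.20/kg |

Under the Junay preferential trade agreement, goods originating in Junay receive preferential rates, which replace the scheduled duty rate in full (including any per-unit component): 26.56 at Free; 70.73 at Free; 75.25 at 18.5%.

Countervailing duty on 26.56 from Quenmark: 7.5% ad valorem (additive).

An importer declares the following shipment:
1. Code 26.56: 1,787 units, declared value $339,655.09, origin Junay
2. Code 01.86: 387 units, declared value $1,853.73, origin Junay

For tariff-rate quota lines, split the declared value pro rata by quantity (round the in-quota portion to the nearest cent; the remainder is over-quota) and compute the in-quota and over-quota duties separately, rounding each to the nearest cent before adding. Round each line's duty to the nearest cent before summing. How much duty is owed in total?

Line 1 (26.56, Junay, 1,787 units, $339,655.09):
Base rate for 26.56 is $7.04/unit.
Origin Junay qualifies under the Belon–Junay agreement and 26.56 is covered: preferential rate Free applies instead.
The additional-duty order on 26.56 targets Quenmark, not Junay; it does not apply.
Duty = $339,655.09 × 0% = $0.00.
Line 2 (01.86, Junay, 387 units, $1,853.73):
Code 01.86 is under a tariff-rate quota (threshold 258 units). In-quota: 258 units at 2%; over-quota: 129 units at 21.5%.
Pro-rata value split: in-quota = $1,853.73 × 258/387 = $1,235.82; over-quota = $1,853.73 − $1,235.82 = $617.91.
In-quota duty = $1,235.82 × 2% = $24.72. Over-quota duty = $617.91 × 21.5% = $132.85.
Line duty = $24.72 + $132.85 = $157.57.
Total = $0.00 + $157.57 = $157.57.

$157.57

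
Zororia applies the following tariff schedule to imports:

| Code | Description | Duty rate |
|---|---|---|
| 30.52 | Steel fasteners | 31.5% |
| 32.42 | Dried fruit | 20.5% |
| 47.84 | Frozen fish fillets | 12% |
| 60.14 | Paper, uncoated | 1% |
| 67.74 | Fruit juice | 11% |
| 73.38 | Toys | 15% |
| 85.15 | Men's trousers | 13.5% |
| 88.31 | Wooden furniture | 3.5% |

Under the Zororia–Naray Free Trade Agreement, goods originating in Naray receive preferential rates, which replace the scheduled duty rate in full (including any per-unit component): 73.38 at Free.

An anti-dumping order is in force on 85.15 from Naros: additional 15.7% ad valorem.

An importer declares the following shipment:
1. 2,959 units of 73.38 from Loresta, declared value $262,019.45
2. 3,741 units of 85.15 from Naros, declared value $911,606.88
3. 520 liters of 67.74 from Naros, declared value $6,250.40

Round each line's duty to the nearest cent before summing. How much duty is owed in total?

$306,179.67

Line 1 (73.38, Loresta, 2,959 units, $262,019.45):
Base rate for 73.38 is 15%.
73.38 has an FTA preferential rate, but origin Loresta is not Naray; base rate stands.
Duty = $262,019.45 × 15% = $39,302.92.
Line 2 (85.15, Naros, 3,741 units, $911,606.88):
Base rate for 85.15 is 13.5%.
Additional duty on 85.15 from Naros: +15.7%. Applied ad valorem rate: 13.5% + 15.7% = 29.2%.
Duty = $911,606.88 × 29.2% = $266,189.21.
Line 3 (67.74, Naros, 520 liters, $6,250.40):
Base rate for 67.74 is 11%.
Duty = $6,250.40 × 11% = $687.54.
Total = $39,302.92 + $266,189.21 + $687.54 = $306,179.67.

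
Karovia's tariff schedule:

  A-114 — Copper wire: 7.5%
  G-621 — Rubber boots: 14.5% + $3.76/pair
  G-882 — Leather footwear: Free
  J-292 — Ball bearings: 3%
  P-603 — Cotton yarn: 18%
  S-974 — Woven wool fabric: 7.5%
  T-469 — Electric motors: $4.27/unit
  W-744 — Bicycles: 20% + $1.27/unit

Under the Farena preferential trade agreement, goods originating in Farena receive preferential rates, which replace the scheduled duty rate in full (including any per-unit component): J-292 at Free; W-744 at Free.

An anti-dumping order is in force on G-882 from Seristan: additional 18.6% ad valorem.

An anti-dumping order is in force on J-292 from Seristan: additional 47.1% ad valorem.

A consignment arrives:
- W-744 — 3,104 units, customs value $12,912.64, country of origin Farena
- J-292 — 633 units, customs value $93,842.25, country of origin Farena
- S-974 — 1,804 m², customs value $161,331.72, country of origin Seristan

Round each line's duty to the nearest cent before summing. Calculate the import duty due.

Line 1 (W-744, Farena, 3,104 units, $12,912.64):
Base rate for W-744 is 20% + $1.27/unit.
Origin Farena qualifies under the Karovia–Farena agreement and W-744 is covered: preferential rate Free applies instead.
Duty = $12,912.64 × 0% = $0.00.
Line 2 (J-292, Farena, 633 units, $93,842.25):
Base rate for J-292 is 3%.
Origin Farena qualifies under the Karovia–Farena agreement and J-292 is covered: preferential rate Free applies instead.
The additional-duty order on J-292 targets Seristan, not Farena; it does not apply.
Duty = $93,842.25 × 0% = $0.00.
Line 3 (S-974, Seristan, 1,804 m², $161,331.72):
Base rate for S-974 is 7.5%.
Duty = $161,331.72 × 7.5% = $12,099.88.
Total = $0.00 + $0.00 + $12,099.88 = $12,099.88.

$12,099.88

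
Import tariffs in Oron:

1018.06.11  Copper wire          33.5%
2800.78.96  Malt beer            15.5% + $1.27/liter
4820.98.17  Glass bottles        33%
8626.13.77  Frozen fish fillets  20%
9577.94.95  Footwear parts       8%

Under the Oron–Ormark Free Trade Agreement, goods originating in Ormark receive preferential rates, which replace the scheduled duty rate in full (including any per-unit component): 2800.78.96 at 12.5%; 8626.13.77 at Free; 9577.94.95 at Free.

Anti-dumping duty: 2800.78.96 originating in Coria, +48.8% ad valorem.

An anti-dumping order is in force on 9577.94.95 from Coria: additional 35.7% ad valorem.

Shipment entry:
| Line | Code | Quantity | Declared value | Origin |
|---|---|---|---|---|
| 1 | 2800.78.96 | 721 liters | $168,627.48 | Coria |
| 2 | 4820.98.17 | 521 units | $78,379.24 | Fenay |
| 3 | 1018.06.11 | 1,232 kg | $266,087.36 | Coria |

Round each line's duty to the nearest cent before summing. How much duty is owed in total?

$224,347.56

Line 1 (2800.78.96, Coria, 721 liters, $168,627.48):
Base rate for 2800.78.96 is 15.5% + $1.27/liter.
2800.78.96 has an FTA preferential rate, but origin Coria is not Ormark; base rate stands.
Additional duty on 2800.78.96 from Coria: +48.8%. Applied ad valorem rate: 15.5% + 48.8% = 64.3%.
Duty = $168,627.48 × 64.3% + 721 × $1.27 = $109,343.14.
Line 2 (4820.98.17, Fenay, 521 units, $78,379.24):
Base rate for 4820.98.17 is 33%.
Duty = $78,379.24 × 33% = $25,865.15.
Line 3 (1018.06.11, Coria, 1,232 kg, $266,087.36):
Base rate for 1018.06.11 is 33.5%.
Duty = $266,087.36 × 33.5% = $89,139.27.
Total = $109,343.14 + $25,865.15 + $89,139.27 = $224,347.56.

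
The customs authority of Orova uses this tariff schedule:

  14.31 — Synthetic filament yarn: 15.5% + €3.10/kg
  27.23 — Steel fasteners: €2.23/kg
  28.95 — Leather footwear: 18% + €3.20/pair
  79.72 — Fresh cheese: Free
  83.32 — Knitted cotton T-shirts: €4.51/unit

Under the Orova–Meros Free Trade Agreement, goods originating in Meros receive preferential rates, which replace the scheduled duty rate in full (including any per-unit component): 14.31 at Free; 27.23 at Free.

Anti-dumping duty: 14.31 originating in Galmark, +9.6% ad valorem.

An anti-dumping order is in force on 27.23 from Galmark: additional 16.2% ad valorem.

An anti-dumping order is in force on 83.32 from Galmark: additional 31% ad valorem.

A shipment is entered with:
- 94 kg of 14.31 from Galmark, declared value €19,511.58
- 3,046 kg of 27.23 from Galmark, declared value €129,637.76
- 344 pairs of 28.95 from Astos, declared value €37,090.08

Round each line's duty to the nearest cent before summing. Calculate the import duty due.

Line 1 (14.31, Galmark, 94 kg, €19,511.58):
Base rate for 14.31 is 15.5% + €3.10/kg.
14.31 has an FTA preferential rate, but origin Galmark is not Meros; base rate stands.
Additional duty on 14.31 from Galmark: +9.6%. Applied ad valorem rate: 15.5% + 9.6% = 25.1%.
Duty = €19,511.58 × 25.1% + 94 × €3.10 = €5,188.81.
Line 2 (27.23, Galmark, 3,046 kg, €129,637.76):
Base rate for 27.23 is €2.23/kg.
27.23 has an FTA preferential rate, but origin Galmark is not Meros; base rate stands.
Additional duty on 27.23 from Galmark: +16.2% ad valorem. Applied ad valorem rate = 16.2%.
Duty = €129,637.76 × 16.2% + 3,046 × €2.23 = €27,793.90.
Line 3 (28.95, Astos, 344 pairs, €37,090.08):
Base rate for 28.95 is 18% + €3.20/pair.
Duty = €37,090.08 × 18% + 344 × €3.20 = €7,777.01.
Total = €5,188.81 + €27,793.90 + €7,777.01 = €40,759.72.

€40,759.72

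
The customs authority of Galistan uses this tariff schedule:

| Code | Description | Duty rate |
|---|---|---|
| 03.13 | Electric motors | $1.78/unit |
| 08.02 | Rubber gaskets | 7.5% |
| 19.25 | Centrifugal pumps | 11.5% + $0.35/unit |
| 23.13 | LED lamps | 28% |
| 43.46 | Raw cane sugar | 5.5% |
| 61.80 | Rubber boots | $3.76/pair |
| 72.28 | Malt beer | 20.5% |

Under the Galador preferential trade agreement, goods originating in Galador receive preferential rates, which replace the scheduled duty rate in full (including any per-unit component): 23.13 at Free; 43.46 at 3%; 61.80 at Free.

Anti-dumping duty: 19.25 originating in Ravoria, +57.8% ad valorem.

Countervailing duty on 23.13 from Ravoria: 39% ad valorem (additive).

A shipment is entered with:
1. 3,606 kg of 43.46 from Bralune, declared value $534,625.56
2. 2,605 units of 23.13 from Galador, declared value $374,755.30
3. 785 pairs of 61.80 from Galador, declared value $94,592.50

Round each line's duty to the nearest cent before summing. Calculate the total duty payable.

Line 1 (43.46, Bralune, 3,606 kg, $534,625.56):
Base rate for 43.46 is 5.5%.
43.46 has an FTA preferential rate, but origin Bralune is not Galador; base rate stands.
Duty = $534,625.56 × 5.5% = $29,404.41.
Line 2 (23.13, Galador, 2,605 units, $374,755.30):
Base rate for 23.13 is 28%.
Origin Galador qualifies under the Galistan–Galador agreement and 23.13 is covered: preferential rate Free applies instead.
The additional-duty order on 23.13 targets Ravoria, not Galador; it does not apply.
Duty = $374,755.30 × 0% = $0.00.
Line 3 (61.80, Galador, 785 pairs, $94,592.50):
Base rate for 61.80 is $3.76/pair.
Origin Galador qualifies under the Galistan–Galador agreement and 61.80 is covered: preferential rate Free applies instead.
Duty = $94,592.50 × 0% = $0.00.
Total = $29,404.41 + $0.00 + $0.00 = $29,404.41.

$29,404.41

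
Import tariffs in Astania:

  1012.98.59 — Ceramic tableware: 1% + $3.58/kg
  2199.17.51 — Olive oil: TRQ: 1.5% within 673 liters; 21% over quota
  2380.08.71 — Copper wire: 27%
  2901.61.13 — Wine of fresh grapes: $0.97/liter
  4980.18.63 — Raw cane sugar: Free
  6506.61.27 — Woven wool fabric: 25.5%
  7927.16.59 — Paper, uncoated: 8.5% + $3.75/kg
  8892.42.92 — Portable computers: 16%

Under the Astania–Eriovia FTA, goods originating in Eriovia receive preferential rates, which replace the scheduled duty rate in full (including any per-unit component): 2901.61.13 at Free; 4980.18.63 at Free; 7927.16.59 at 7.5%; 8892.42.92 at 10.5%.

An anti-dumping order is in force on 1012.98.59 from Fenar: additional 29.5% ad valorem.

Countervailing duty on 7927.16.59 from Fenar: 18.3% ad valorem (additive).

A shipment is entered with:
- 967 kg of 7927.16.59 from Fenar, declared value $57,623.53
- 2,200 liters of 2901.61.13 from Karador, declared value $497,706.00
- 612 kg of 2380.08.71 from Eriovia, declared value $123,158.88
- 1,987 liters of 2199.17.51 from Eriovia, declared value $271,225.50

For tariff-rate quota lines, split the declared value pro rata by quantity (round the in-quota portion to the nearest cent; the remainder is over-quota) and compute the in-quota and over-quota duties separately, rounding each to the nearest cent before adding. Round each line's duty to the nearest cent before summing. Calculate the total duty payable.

$93,500.04

Line 1 (7927.16.59, Fenar, 967 kg, $57,623.53):
Base rate for 7927.16.59 is 8.5% + $3.75/kg.
7927.16.59 has an FTA preferential rate, but origin Fenar is not Eriovia; base rate stands.
Additional duty on 7927.16.59 from Fenar: +18.3%. Applied ad valorem rate: 8.5% + 18.3% = 26.8%.
Duty = $57,623.53 × 26.8% + 967 × $3.75 = $19,069.36.
Line 2 (2901.61.13, Karador, 2,200 liters, $497,706.00):
Base rate for 2901.61.13 is $0.97/liter.
2901.61.13 has an FTA preferential rate, but origin Karador is not Eriovia; base rate stands.
Duty = 2,200 × $0.97 = $2,134.00.
Line 3 (2380.08.71, Eriovia, 612 kg, $123,158.88):
Base rate for 2380.08.71 is 27%.
Origin Eriovia is the FTA partner but 2380.08.71 is not on the preference list; base rate stands.
Duty = $123,158.88 × 27% = $33,252.90.
Line 4 (2199.17.51, Eriovia, 1,987 liters, $271,225.50):
Code 2199.17.51 is under a tariff-rate quota (threshold 673 liters). In-quota: 673 liters at 1.5%; over-quota: 1,314 liters at 21%.
Pro-rata value split: in-quota = $271,225.50 × 673/1,987 = $91,864.50; over-quota = $271,225.50 − $91,864.50 = $179,361.00.
In-quota duty = $91,864.50 × 1.5% = $1,377.97. Over-quota duty = $179,361.00 × 21% = $37,665.81.
Line duty = $1,377.97 + $37,665.81 = $39,043.78.
Total = $19,069.36 + $2,134.00 + $33,252.90 + $39,043.78 = $93,500.04.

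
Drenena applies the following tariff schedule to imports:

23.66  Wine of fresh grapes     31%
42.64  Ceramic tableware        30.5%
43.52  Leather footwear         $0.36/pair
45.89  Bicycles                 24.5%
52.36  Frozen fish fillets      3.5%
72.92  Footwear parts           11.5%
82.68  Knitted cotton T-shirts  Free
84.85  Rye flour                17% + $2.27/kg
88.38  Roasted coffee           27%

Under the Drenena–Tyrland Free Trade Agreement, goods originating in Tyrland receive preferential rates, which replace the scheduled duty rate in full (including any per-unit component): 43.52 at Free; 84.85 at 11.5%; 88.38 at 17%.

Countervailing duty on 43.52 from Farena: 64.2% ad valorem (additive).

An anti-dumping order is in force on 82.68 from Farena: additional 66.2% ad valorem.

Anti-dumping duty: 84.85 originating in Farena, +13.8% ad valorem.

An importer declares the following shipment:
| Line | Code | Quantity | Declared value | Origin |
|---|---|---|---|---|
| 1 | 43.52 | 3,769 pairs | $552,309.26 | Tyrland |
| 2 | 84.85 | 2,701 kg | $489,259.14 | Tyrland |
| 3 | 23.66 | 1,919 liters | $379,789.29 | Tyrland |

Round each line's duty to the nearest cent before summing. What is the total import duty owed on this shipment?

Line 1 (43.52, Tyrland, 3,769 pairs, $552,309.26):
Base rate for 43.52 is $0.36/pair.
Origin Tyrland qualifies under the Drenena–Tyrland agreement and 43.52 is covered: preferential rate Free applies instead.
The additional-duty order on 43.52 targets Farena, not Tyrland; it does not apply.
Duty = $552,309.26 × 0% = $0.00.
Line 2 (84.85, Tyrland, 2,701 kg, $489,259.14):
Base rate for 84.85 is 17% + $2.27/kg.
Origin Tyrland qualifies under the Drenena–Tyrland agreement and 84.85 is covered: preferential rate 11.5% applies instead.
The additional-duty order on 84.85 targets Farena, not Tyrland; it does not apply.
Duty = $489,259.14 × 11.5% = $56,264.80.
Line 3 (23.66, Tyrland, 1,919 liters, $379,789.29):
Base rate for 23.66 is 31%.
Origin Tyrland is the FTA partner but 23.66 is not on the preference list; base rate stands.
Duty = $379,789.29 × 31% = $117,734.68.
Total = $0.00 + $56,264.80 + $117,734.68 = $173,999.48.

$173,999.48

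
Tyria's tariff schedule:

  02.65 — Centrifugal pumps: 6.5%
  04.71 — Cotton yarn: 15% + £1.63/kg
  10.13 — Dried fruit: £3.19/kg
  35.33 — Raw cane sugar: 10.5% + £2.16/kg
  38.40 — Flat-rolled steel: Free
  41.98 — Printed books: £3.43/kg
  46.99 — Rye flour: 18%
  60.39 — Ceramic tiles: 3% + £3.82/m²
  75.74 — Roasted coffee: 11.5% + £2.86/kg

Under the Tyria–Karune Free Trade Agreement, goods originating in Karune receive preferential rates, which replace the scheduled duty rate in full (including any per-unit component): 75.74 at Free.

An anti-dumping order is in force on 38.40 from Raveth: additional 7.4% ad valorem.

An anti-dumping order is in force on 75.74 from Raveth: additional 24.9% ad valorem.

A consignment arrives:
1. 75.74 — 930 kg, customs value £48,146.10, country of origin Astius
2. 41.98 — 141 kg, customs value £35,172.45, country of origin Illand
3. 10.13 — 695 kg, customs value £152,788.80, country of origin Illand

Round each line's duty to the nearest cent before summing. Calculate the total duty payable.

£10,897.28

Line 1 (75.74, Astius, 930 kg, £48,146.10):
Base rate for 75.74 is 11.5% + £2.86/kg.
75.74 has an FTA preferential rate, but origin Astius is not Karune; base rate stands.
The additional-duty order on 75.74 targets Raveth, not Astius; it does not apply.
Duty = £48,146.10 × 11.5% + 930 × £2.86 = £8,196.60.
Line 2 (41.98, Illand, 141 kg, £35,172.45):
Base rate for 41.98 is £3.43/kg.
Duty = 141 × £3.43 = £483.63.
Line 3 (10.13, Illand, 695 kg, £152,788.80):
Base rate for 10.13 is £3.19/kg.
Duty = 695 × £3.19 = £2,217.05.
Total = £8,196.60 + £483.63 + £2,217.05 = £10,897.28.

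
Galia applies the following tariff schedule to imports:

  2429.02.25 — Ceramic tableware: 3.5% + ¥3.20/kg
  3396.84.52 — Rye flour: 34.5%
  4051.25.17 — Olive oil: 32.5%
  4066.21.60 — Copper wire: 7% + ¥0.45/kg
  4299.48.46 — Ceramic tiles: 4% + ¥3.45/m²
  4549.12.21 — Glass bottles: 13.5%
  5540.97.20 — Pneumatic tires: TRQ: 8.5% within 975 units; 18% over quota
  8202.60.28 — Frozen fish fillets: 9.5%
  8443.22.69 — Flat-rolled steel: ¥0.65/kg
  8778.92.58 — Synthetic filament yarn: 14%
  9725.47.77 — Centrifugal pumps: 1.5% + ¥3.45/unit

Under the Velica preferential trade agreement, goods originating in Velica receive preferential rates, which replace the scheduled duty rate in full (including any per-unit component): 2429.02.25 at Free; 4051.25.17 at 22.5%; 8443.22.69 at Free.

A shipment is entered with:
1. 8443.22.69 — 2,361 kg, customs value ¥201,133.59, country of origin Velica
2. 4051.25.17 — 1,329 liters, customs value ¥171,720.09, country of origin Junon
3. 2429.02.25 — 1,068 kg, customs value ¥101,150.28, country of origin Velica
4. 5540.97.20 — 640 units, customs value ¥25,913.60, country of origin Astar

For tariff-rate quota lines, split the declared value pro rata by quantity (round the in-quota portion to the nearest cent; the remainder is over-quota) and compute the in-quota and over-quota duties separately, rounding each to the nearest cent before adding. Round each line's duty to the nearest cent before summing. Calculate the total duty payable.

Line 1 (8443.22.69, Velica, 2,361 kg, ¥201,133.59):
Base rate for 8443.22.69 is ¥0.65/kg.
Origin Velica qualifies under the Galia–Velica agreement and 8443.22.69 is covered: preferential rate Free applies instead.
Duty = ¥201,133.59 × 0% = ¥0.00.
Line 2 (4051.25.17, Junon, 1,329 liters, ¥171,720.09):
Base rate for 4051.25.17 is 32.5%.
4051.25.17 has an FTA preferential rate, but origin Junon is not Velica; base rate stands.
Duty = ¥171,720.09 × 32.5% = ¥55,809.03.
Line 3 (2429.02.25, Velica, 1,068 kg, ¥101,150.28):
Base rate for 2429.02.25 is 3.5% + ¥3.20/kg.
Origin Velica qualifies under the Galia–Velica agreement and 2429.02.25 is covered: preferential rate Free applies instead.
Duty = ¥101,150.28 × 0% = ¥0.00.
Line 4 (5540.97.20, Astar, 640 units, ¥25,913.60):
Code 5540.97.20 is under a tariff-rate quota (threshold 975 units). Quantity 640 units is within the quota, so the in-quota rate 8.5% applies to the full value.
Duty = ¥25,913.60 × 8.5% = ¥2,202.66.
Total = ¥0.00 + ¥55,809.03 + ¥0.00 + ¥2,202.66 = ¥58,011.69.

¥58,011.69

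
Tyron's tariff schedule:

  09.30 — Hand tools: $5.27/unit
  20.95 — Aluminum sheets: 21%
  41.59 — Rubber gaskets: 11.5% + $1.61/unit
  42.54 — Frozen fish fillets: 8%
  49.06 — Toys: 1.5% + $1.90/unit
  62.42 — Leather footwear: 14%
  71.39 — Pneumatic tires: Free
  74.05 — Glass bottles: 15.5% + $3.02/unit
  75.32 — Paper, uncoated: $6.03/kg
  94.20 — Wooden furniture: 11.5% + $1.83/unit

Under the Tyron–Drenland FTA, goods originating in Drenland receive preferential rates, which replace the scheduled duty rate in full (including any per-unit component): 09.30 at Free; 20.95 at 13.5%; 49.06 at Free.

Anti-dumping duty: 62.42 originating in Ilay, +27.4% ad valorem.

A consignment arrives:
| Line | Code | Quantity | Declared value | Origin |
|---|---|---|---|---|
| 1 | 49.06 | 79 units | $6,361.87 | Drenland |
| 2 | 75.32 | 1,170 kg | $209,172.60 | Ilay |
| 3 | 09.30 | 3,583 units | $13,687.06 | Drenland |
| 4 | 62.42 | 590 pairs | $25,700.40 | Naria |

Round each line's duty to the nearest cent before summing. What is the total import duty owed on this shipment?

Line 1 (49.06, Drenland, 79 units, $6,361.87):
Base rate for 49.06 is 1.5% + $1.90/unit.
Origin Drenland qualifies under the Tyron–Drenland agreement and 49.06 is covered: preferential rate Free applies instead.
Duty = $6,361.87 × 0% = $0.00.
Line 2 (75.32, Ilay, 1,170 kg, $209,172.60):
Base rate for 75.32 is $6.03/kg.
Duty = 1,170 × $6.03 = $7,055.10.
Line 3 (09.30, Drenland, 3,583 units, $13,687.06):
Base rate for 09.30 is $5.27/unit.
Origin Drenland qualifies under the Tyron–Drenland agreement and 09.30 is covered: preferential rate Free applies instead.
Duty = $13,687.06 × 0% = $0.00.
Line 4 (62.42, Naria, 590 pairs, $25,700.40):
Base rate for 62.42 is 14%.
The additional-duty order on 62.42 targets Ilay, not Naria; it does not apply.
Duty = $25,700.40 × 14% = $3,598.06.
Total = $0.00 + $7,055.10 + $0.00 + $3,598.06 = $10,653.16.

$10,653.16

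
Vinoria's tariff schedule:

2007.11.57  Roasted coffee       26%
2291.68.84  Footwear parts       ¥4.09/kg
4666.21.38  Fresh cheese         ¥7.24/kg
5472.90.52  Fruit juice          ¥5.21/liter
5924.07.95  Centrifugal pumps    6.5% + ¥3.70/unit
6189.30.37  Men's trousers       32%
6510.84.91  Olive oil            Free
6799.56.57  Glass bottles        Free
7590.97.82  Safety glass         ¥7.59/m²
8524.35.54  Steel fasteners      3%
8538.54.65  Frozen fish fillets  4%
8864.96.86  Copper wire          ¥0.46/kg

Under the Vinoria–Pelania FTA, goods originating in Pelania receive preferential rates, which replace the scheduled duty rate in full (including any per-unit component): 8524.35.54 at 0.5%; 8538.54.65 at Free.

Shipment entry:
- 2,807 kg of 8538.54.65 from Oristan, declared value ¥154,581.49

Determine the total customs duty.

Line 1 (8538.54.65, Oristan, 2,807 kg, ¥154,581.49):
Base rate for 8538.54.65 is 4%.
8538.54.65 has an FTA preferential rate, but origin Oristan is not Pelania; base rate stands.
Duty = ¥154,581.49 × 4% = ¥6,183.26.

¥6,183.26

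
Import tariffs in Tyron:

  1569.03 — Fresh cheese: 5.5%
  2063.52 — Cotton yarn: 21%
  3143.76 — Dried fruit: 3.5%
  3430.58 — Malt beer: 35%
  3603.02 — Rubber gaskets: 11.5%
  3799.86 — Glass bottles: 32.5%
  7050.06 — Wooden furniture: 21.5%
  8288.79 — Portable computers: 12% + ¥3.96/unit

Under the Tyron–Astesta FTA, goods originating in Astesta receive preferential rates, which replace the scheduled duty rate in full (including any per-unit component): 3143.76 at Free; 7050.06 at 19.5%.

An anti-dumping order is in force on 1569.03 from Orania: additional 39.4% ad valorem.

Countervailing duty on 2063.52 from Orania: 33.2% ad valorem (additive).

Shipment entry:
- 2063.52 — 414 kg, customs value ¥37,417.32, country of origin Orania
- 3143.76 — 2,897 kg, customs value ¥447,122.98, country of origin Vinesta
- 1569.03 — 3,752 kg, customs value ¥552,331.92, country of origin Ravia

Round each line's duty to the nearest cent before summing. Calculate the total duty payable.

Line 1 (2063.52, Orania, 414 kg, ¥37,417.32):
Base rate for 2063.52 is 21%.
Additional duty on 2063.52 from Orania: +33.2%. Applied ad valorem rate: 21% + 33.2% = 54.2%.
Duty = ¥37,417.32 × 54.2% = ¥20,280.19.
Line 2 (3143.76, Vinesta, 2,897 kg, ¥447,122.98):
Base rate for 3143.76 is 3.5%.
3143.76 has an FTA preferential rate, but origin Vinesta is not Astesta; base rate stands.
Duty = ¥447,122.98 × 3.5% = ¥15,649.30.
Line 3 (1569.03, Ravia, 3,752 kg, ¥552,331.92):
Base rate for 1569.03 is 5.5%.
The additional-duty order on 1569.03 targets Orania, not Ravia; it does not apply.
Duty = ¥552,331.92 × 5.5% = ¥30,378.26.
Total = ¥20,280.19 + ¥15,649.30 + ¥30,378.26 = ¥66,307.75.

¥66,307.75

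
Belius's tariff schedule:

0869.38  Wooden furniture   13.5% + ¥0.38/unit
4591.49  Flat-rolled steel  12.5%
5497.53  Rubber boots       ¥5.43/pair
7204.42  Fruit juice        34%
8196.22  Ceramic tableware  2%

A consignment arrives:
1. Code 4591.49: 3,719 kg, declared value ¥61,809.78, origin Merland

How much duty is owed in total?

Line 1 (4591.49, Merland, 3,719 kg, ¥61,809.78):
Base rate for 4591.49 is 12.5%.
Duty = ¥61,809.78 × 12.5% = ¥7,726.22.

¥7,726.22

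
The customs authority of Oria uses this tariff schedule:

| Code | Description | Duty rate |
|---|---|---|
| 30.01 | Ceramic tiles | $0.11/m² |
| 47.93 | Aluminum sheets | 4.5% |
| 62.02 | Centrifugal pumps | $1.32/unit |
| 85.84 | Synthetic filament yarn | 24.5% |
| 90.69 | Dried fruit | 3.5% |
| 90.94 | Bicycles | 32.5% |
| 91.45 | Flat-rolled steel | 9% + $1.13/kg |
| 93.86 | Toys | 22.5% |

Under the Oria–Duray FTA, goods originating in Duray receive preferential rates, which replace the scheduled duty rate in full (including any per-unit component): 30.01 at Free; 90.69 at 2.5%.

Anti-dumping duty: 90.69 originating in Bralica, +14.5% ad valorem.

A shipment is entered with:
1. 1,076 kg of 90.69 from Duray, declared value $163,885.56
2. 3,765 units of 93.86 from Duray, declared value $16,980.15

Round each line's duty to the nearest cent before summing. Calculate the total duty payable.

Line 1 (90.69, Duray, 1,076 kg, $163,885.56):
Base rate for 90.69 is 3.5%.
Origin Duray qualifies under the Oria–Duray agreement and 90.69 is covered: preferential rate 2.5% applies instead.
The additional-duty order on 90.69 targets Bralica, not Duray; it does not apply.
Duty = $163,885.56 × 2.5% = $4,097.14.
Line 2 (93.86, Duray, 3,765 units, $16,980.15):
Base rate for 93.86 is 22.5%.
Origin Duray is the FTA partner but 93.86 is not on the preference list; base rate stands.
Duty = $16,980.15 × 22.5% = $3,820.53.
Total = $4,097.14 + $3,820.53 = $7,917.67.

$7,917.67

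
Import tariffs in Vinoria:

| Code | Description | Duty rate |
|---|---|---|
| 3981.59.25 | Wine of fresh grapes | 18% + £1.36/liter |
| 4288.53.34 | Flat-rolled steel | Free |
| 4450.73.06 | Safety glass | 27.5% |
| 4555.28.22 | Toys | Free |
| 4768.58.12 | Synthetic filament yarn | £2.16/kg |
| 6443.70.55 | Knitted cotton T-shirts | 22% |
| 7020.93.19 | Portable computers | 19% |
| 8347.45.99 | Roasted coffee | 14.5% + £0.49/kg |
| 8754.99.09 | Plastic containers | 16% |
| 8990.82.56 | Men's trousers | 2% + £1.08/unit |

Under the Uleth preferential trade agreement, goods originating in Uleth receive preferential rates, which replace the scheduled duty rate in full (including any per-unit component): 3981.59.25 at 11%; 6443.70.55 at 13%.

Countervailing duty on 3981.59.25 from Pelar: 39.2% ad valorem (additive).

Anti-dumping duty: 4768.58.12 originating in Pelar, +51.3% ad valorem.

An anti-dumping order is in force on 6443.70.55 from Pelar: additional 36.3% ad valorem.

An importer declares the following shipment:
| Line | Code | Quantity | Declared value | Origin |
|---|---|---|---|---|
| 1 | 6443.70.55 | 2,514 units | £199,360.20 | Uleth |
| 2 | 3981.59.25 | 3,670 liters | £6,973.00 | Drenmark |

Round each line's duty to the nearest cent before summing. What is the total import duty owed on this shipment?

£32,163.17

Line 1 (6443.70.55, Uleth, 2,514 units, £199,360.20):
Base rate for 6443.70.55 is 22%.
Origin Uleth qualifies under the Vinoria–Uleth agreement and 6443.70.55 is covered: preferential rate 13% applies instead.
The additional-duty order on 6443.70.55 targets Pelar, not Uleth; it does not apply.
Duty = £199,360.20 × 13% = £25,916.83.
Line 2 (3981.59.25, Drenmark, 3,670 liters, £6,973.00):
Base rate for 3981.59.25 is 18% + £1.36/liter.
3981.59.25 has an FTA preferential rate, but origin Drenmark is not Uleth; base rate stands.
The additional-duty order on 3981.59.25 targets Pelar, not Drenmark; it does not apply.
Duty = £6,973.00 × 18% + 3,670 × £1.36 = £6,246.34.
Total = £25,916.83 + £6,246.34 = £32,163.17.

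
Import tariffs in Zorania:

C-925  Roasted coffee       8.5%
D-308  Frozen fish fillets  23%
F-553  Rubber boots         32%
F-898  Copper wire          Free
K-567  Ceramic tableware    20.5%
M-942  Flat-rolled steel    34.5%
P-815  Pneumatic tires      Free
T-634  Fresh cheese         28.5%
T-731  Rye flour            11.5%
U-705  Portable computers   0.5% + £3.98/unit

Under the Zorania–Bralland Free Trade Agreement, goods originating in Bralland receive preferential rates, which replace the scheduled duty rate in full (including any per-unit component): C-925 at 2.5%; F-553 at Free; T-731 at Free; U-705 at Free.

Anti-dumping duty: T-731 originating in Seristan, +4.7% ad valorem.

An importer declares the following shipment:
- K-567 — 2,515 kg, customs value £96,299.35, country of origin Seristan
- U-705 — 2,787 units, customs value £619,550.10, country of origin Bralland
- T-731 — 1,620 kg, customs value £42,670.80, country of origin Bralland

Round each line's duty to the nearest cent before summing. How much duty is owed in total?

Line 1 (K-567, Seristan, 2,515 kg, £96,299.35):
Base rate for K-567 is 20.5%.
Duty = £96,299.35 × 20.5% = £19,741.37.
Line 2 (U-705, Bralland, 2,787 units, £619,550.10):
Base rate for U-705 is 0.5% + £3.98/unit.
Origin Bralland qualifies under the Zorania–Bralland agreement and U-705 is covered: preferential rate Free applies instead.
Duty = £619,550.10 × 0% = £0.00.
Line 3 (T-731, Bralland, 1,620 kg, £42,670.80):
Base rate for T-731 is 11.5%.
Origin Bralland qualifies under the Zorania–Bralland agreement and T-731 is covered: preferential rate Free applies instead.
The additional-duty order on T-731 targets Seristan, not Bralland; it does not apply.
Duty = £42,670.80 × 0% = £0.00.
Total = £19,741.37 + £0.00 + £0.00 = £19,741.37.

£19,741.37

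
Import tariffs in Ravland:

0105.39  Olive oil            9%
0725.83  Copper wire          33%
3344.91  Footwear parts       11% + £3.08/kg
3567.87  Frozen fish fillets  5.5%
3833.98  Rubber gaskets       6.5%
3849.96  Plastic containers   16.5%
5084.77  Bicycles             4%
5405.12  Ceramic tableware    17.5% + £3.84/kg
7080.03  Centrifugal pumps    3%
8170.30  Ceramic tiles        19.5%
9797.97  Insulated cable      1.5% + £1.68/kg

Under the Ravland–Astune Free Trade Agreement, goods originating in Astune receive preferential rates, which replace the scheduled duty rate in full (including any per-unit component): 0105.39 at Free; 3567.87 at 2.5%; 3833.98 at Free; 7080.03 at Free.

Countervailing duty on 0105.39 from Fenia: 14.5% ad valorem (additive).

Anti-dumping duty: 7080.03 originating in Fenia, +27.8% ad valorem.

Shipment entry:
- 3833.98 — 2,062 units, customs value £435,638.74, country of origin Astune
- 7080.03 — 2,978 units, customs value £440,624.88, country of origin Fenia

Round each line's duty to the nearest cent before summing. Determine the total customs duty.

£135,712.46

Line 1 (3833.98, Astune, 2,062 units, £435,638.74):
Base rate for 3833.98 is 6.5%.
Origin Astune qualifies under the Ravland–Astune agreement and 3833.98 is covered: preferential rate Free applies instead.
Duty = £435,638.74 × 0% = £0.00.
Line 2 (7080.03, Fenia, 2,978 units, £440,624.88):
Base rate for 7080.03 is 3%.
7080.03 has an FTA preferential rate, but origin Fenia is not Astune; base rate stands.
Additional duty on 7080.03 from Fenia: +27.8%. Applied ad valorem rate: 3% + 27.8% = 30.8%.
Duty = £440,624.88 × 30.8% = £135,712.46.
Total = £0.00 + £135,712.46 = £135,712.46.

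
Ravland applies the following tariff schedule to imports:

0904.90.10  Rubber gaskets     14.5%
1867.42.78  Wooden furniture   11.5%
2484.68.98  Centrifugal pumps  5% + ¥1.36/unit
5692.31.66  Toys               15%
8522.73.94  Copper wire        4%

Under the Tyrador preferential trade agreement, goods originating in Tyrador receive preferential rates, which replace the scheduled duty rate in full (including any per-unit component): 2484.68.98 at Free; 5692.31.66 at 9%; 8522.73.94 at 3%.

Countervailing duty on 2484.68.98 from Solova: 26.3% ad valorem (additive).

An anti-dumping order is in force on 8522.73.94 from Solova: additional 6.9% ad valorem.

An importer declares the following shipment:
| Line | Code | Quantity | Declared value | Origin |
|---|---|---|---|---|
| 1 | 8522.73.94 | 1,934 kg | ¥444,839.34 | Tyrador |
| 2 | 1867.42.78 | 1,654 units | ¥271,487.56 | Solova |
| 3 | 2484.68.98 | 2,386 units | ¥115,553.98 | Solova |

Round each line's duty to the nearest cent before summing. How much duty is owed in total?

¥83,979.61

Line 1 (8522.73.94, Tyrador, 1,934 kg, ¥444,839.34):
Base rate for 8522.73.94 is 4%.
Origin Tyrador qualifies under the Ravland–Tyrador agreement and 8522.73.94 is covered: preferential rate 3% applies instead.
The additional-duty order on 8522.73.94 targets Solova, not Tyrador; it does not apply.
Duty = ¥444,839.34 × 3% = ¥13,345.18.
Line 2 (1867.42.78, Solova, 1,654 units, ¥271,487.56):
Base rate for 1867.42.78 is 11.5%.
Duty = ¥271,487.56 × 11.5% = ¥31,221.07.
Line 3 (2484.68.98, Solova, 2,386 units, ¥115,553.98):
Base rate for 2484.68.98 is 5% + ¥1.36/unit.
2484.68.98 has an FTA preferential rate, but origin Solova is not Tyrador; base rate stands.
Additional duty on 2484.68.98 from Solova: +26.3%. Applied ad valorem rate: 5% + 26.3% = 31.3%.
Duty = ¥115,553.98 × 31.3% + 2,386 × ¥1.36 = ¥39,413.36.
Total = ¥13,345.18 + ¥31,221.07 + ¥39,413.36 = ¥83,979.61.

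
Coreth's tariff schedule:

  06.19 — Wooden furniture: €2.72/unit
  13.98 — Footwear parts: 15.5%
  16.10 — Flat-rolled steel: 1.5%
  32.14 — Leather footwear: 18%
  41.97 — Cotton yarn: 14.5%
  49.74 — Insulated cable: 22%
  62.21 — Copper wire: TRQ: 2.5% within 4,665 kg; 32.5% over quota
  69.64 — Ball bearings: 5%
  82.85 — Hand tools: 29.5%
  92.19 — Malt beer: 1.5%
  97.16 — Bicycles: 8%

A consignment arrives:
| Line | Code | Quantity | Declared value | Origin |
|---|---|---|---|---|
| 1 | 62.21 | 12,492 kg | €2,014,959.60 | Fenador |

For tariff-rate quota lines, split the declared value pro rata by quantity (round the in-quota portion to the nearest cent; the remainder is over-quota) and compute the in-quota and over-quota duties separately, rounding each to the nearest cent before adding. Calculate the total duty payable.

Line 1 (62.21, Fenador, 12,492 kg, €2,014,959.60):
Code 62.21 is under a tariff-rate quota (threshold 4,665 kg). In-quota: 4,665 kg at 2.5%; over-quota: 7,827 kg at 32.5%.
Pro-rata value split: in-quota = €2,014,959.60 × 4,665/12,492 = €752,464.50; over-quota = €2,014,959.60 − €752,464.50 = €1,262,495.10.
In-quota duty = €752,464.50 × 2.5% = €18,811.61. Over-quota duty = €1,262,495.10 × 32.5% = €410,310.91.
Line duty = €18,811.61 + €410,310.91 = €429,122.52.

€429,122.52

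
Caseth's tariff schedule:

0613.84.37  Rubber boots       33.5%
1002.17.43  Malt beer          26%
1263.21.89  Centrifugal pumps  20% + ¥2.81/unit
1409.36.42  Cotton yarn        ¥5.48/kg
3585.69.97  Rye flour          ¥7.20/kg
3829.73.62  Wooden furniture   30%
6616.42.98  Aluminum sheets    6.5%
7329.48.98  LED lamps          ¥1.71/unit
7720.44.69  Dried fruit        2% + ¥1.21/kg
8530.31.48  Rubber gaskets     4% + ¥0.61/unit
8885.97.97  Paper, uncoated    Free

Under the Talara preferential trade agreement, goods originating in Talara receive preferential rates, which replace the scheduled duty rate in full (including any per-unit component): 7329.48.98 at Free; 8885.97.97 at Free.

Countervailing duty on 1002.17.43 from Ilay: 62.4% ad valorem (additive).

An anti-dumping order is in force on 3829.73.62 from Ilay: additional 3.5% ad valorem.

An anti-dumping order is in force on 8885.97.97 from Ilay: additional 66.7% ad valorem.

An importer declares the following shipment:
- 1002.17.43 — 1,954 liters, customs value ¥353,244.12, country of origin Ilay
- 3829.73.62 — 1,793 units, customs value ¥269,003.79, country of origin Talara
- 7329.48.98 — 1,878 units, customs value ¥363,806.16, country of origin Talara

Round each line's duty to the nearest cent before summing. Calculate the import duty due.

Line 1 (1002.17.43, Ilay, 1,954 liters, ¥353,244.12):
Base rate for 1002.17.43 is 26%.
Additional duty on 1002.17.43 from Ilay: +62.4%. Applied ad valorem rate: 26% + 62.4% = 88.4%.
Duty = ¥353,244.12 × 88.4% = ¥312,267.80.
Line 2 (3829.73.62, Talara, 1,793 units, ¥269,003.79):
Base rate for 3829.73.62 is 30%.
Origin Talara is the FTA partner but 3829.73.62 is not on the preference list; base rate stands.
The additional-duty order on 3829.73.62 targets Ilay, not Talara; it does not apply.
Duty = ¥269,003.79 × 30% = ¥80,701.14.
Line 3 (7329.48.98, Talara, 1,878 units, ¥363,806.16):
Base rate for 7329.48.98 is ¥1.71/unit.
Origin Talara qualifies under the Caseth–Talara agreement and 7329.48.98 is covered: preferential rate Free applies instead.
Duty = ¥363,806.16 × 0% = ¥0.00.
Total = ¥312,267.80 + ¥80,701.14 + ¥0.00 = ¥392,968.94.

¥392,968.94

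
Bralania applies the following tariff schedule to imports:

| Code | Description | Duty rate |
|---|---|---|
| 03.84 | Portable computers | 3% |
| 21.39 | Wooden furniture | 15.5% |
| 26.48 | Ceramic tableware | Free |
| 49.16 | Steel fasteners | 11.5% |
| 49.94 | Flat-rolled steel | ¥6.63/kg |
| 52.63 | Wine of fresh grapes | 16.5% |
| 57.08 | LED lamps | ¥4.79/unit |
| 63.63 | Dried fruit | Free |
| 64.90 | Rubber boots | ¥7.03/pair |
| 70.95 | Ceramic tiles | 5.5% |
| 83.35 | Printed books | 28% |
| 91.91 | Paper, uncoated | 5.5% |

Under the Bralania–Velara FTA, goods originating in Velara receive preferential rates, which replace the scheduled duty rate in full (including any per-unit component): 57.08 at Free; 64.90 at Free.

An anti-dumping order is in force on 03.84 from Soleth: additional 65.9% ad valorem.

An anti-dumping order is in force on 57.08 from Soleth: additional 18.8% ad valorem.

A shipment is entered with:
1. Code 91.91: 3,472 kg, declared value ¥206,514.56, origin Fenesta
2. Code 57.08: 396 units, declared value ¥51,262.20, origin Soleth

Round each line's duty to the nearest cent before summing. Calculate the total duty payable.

Line 1 (91.91, Fenesta, 3,472 kg, ¥206,514.56):
Base rate for 91.91 is 5.5%.
Duty = ¥206,514.56 × 5.5% = ¥11,358.30.
Line 2 (57.08, Soleth, 396 units, ¥51,262.20):
Base rate for 57.08 is ¥4.79/unit.
57.08 has an FTA preferential rate, but origin Soleth is not Velara; base rate stands.
Additional duty on 57.08 from Soleth: +18.8% ad valorem. Applied ad valorem rate = 18.8%.
Duty = ¥51,262.20 × 18.8% + 396 × ¥4.79 = ¥11,534.13.
Total = ¥11,358.30 + ¥11,534.13 = ¥22,892.43.

¥22,892.43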